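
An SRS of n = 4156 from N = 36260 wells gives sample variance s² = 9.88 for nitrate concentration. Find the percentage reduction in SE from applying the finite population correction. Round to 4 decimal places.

5.9052

f = n/N = 4156/36260 = 0.11461666.
SE_no-fpc = √(s²/n) = 0.048757418; SE_fpc = √((1−f)s²/n) = 0.045878201.
Ratio = √(1−f) = 0.94094811. Reduction = 100·(1 − 0.94094811) = 5.9052%.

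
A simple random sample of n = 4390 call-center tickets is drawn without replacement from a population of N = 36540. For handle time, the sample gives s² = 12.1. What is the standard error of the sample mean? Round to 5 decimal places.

Under SRS without replacement, Var(ȳ) = (1 − f)·s²/n with f = n/N = 4390/36540 = 0.12014231.
Var(ȳ) = (1 − 0.12014231)·12.1/4390 = 0.87985769·0.0027562642 = 0.0024251203.
SE(ȳ) = √(0.0024251203) = 0.04925.

0.04925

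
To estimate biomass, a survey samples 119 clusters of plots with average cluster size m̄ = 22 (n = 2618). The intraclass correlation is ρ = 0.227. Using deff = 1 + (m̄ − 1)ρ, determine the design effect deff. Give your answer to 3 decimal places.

deff = 1 + (22 − 1)·0.227 = 1 + 4.767 = 5.767.

5.767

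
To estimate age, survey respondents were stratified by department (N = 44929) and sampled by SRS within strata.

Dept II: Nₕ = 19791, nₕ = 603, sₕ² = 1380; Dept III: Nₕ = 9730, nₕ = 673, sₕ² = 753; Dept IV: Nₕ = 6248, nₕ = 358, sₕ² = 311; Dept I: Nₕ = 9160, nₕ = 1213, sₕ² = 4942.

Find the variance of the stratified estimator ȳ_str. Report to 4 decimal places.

Var(ȳ_str) = Σₕ Wₕ²(1 − fₕ)sₕ²/nₕ with Wₕ = Nₕ/N, N = 44929.
Dept II: Wₕ = 0.44049500; term = 0.44049500²·(1 − 0.03046839)·1380/603 = 0.43053228.
Dept III: Wₕ = 0.21656391; term = 0.21656391²·(1 − 0.06916752)·753/673 = 0.048845394.
Dept IV: Wₕ = 0.13906386; term = 0.13906386²·(1 − 0.05729834)·311/358 = 0.015837265.
Dept I: Wₕ = 0.20387723; term = 0.20387723²·(1 − 0.13242358)·4942/1213 = 0.1469221.
Sum = 0.64213704.

0.6421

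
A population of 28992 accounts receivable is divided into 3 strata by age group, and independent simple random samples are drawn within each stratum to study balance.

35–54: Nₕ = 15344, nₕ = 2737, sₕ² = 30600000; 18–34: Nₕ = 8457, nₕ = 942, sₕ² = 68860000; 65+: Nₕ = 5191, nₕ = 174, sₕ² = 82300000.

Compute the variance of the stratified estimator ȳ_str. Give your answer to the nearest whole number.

Var(ȳ_str) = Σₕ Wₕ²(1 − fₕ)sₕ²/nₕ with Wₕ = Nₕ/N, N = 28992.
35–54: Wₕ = 0.52924945; term = 0.52924945²·(1 − 0.17837591)·30600000/2737 = 2573.0049.
18–34: Wₕ = 0.29170116; term = 0.29170116²·(1 − 0.11138702)·68860000/942 = 5527.1987.
65+: Wₕ = 0.17904939; term = 0.17904939²·(1 − 0.03351955)·82300000/174 = 14655.12.
Sum = 22755.324.

22755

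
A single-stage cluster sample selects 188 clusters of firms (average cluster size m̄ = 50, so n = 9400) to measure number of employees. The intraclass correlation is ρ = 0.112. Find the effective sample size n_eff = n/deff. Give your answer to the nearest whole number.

1449

deff = 1 + (50 − 1)·0.112 = 1 + 5.488 = 6.488.
n_eff = 9400 / 6.488 = 1449.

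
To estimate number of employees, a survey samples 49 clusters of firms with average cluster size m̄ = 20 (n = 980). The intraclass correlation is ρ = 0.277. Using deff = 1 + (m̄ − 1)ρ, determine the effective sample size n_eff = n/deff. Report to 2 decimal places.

156.47

deff = 1 + (20 − 1)·0.277 = 1 + 5.263 = 6.263.
n_eff = 980 / 6.263 = 156.47.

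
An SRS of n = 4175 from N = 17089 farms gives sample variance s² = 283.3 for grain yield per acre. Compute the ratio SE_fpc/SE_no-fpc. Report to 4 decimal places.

f = n/N = 4175/17089 = 0.24430920.
SE_no-fpc = √(s²/n) = 0.26049239; SE_fpc = √((1−f)s²/n) = 0.22644728.
Ratio = √(1−f) = 0.86930478.

0.8693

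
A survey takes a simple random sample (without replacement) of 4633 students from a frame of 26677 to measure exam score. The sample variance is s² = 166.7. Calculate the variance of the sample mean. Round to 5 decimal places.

0.02973

Under SRS without replacement, Var(ȳ) = (1 − f)·s²/n with f = n/N = 4633/26677 = 0.17367020.
Var(ȳ) = (1 − 0.17367020)·166.7/4633 = 0.82632980·0.035981006 = 0.029732177.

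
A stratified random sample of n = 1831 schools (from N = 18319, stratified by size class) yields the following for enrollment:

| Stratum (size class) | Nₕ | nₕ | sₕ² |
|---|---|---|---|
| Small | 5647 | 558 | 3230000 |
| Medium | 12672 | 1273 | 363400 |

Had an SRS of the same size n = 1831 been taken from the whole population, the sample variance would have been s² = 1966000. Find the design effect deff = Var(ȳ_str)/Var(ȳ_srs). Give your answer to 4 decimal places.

Var(ȳ_str) = Σ Wₕ²(1−fₕ)sₕ²/nₕ with Wₕ = Nₕ/18319:
  Small: (5647/18319)²·(1−558/5647)·3230000/558 = 495.69557
  Medium: (12672/18319)²·(1−1273/12672)·363400/1273 = 122.87539
  → Var(ȳ_str) = 618.57096.
Var(ȳ_srs) = (1 − 1831/18319)·1966000/1831 = 966.40993.
deff = 618.57096 / 966.40993 = 0.6401.

0.6401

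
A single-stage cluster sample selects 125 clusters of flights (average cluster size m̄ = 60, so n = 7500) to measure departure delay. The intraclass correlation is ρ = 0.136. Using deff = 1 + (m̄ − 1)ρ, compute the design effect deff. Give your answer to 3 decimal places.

9.024

deff = 1 + (60 − 1)·0.136 = 1 + 8.024 = 9.024.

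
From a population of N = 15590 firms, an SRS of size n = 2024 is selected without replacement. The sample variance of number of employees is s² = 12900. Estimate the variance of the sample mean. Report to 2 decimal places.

Under SRS without replacement, Var(ȳ) = (1 − f)·s²/n with f = n/N = 2024/15590 = 0.12982681.
Var(ȳ) = (1 − 0.12982681)·12900/2024 = 0.87017319·6.3735178 = 5.5460643.

5.55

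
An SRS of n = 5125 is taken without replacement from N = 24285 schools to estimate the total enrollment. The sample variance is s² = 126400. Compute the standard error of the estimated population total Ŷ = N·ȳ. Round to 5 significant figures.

Var(Ŷ) = N²·Var(ȳ) = N²·(1 − n/N)·s²/n.
f = 5125/24285 = 0.21103562; Var(ȳ) = 0.78896438·126400/5125 = 19.458556.
Var(Ŷ) = 24285² · 19.458556 = 1.1475902 × 10^10.
SE(Ŷ) = √(1.1475902 × 10^10) = 107130.

107130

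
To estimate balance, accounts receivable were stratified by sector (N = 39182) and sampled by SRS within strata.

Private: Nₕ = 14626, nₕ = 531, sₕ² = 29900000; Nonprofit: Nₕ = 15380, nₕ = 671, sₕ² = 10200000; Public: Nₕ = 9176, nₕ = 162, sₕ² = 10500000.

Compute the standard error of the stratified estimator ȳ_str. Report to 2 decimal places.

Var(ȳ_str) = Σₕ Wₕ²(1 − fₕ)sₕ²/nₕ with Wₕ = Nₕ/N, N = 39182.
Private: Wₕ = 0.37328365; term = 0.37328365²·(1 − 0.03630521)·29900000/531 = 7561.259.
Nonprofit: Wₕ = 0.39252718; term = 0.39252718²·(1 − 0.04362809)·10200000/671 = 2239.9789.
Public: Wₕ = 0.23418917; term = 0.23418917²·(1 − 0.01765475)·10500000/162 = 3491.9824.
Sum = 13293.22.
SE = √(13293.22) = 115.30.

115.30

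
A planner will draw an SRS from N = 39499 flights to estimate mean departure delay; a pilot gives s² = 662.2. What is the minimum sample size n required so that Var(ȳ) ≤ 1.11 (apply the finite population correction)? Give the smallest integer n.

588

Without fpc, n₀ = s²/D = 662.2/1.11 = 596.5766.
With fpc, (1 − n/N)·s²/n ≤ D requires n ≥ n₀/(1 + n₀/N) = 596.5766/(1 + 596.5766/39499) = 587.7002.
Rounding up, n = 588.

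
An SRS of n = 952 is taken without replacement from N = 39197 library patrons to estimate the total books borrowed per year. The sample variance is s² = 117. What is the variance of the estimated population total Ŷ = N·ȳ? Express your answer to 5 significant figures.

Var(Ŷ) = N²·Var(ȳ) = N²·(1 − n/N)·s²/n.
f = 952/39197 = 0.02428757; Var(ȳ) = 0.97571243·117/952 = 0.11991424.
Var(Ŷ) = 39197² · 0.11991424 = 1.8423682 × 10^8.

1.8424 × 10^8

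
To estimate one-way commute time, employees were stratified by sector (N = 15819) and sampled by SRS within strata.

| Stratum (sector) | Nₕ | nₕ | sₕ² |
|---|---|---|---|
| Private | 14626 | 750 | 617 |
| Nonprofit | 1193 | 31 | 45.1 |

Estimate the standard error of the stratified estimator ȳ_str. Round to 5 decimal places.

Var(ȳ_str) = Σₕ Wₕ²(1 − fₕ)sₕ²/nₕ with Wₕ = Nₕ/N, N = 15819.
Private: Wₕ = 0.92458436; term = 0.92458436²·(1 − 0.05127855)·617/750 = 0.66719949.
Nonprofit: Wₕ = 0.07541564; term = 0.07541564²·(1 − 0.02598491)·45.1/31 = 0.0080594122.
Sum = 0.6752589.
SE = √(0.6752589) = 0.82174.

0.82174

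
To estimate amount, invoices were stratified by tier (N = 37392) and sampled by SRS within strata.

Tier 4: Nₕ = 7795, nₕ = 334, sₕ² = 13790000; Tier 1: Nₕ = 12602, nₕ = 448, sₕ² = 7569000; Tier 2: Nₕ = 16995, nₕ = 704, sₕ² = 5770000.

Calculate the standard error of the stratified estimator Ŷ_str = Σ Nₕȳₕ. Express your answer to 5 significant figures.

Var(Ŷ_str) = Σₕ Nₕ²(1 − fₕ)sₕ²/nₕ.
Tier 4: 7795²·(1 − 334/7795)·13790000/334 = 2.4012145 × 10^12.
Tier 1: 12602²·(1 − 448/12602)·7569000/448 = 2.5877314 × 10^12.
Tier 2: 16995²·(1 − 704/16995)·5770000/704 = 2.2691963 × 10^12.
Sum = 7.2581422 × 10^12.
SE = √(7.2581422 × 10^12) = 2.6941 × 10^6.

2.6941 × 10^6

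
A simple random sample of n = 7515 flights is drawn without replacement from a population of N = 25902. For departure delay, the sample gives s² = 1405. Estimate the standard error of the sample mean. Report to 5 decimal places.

0.36430

Under SRS without replacement, Var(ȳ) = (1 − f)·s²/n with f = n/N = 7515/25902 = 0.29013204.
Var(ȳ) = (1 − 0.29013204)·1405/7515 = 0.70986796·0.18695941 = 0.1327165.
SE(ȳ) = √(0.1327165) = 0.36430.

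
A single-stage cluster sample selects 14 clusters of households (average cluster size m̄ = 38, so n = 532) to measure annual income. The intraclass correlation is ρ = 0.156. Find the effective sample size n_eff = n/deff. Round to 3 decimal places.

78.559

deff = 1 + (38 − 1)·0.156 = 1 + 5.772 = 6.772.
n_eff = 532 / 6.772 = 78.559.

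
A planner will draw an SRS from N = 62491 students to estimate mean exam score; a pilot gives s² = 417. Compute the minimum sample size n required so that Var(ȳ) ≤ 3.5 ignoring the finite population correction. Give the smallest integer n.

Without fpc, n₀ = s²/D = 417/3.5 = 119.1429.
Rounding up, n = 120.

120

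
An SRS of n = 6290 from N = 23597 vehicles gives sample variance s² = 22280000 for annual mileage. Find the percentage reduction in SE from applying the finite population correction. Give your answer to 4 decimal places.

f = n/N = 6290/23597 = 0.26655931.
SE_no-fpc = √(s²/n) = 59.515799; SE_fpc = √((1−f)s²/n) = 50.970016.
Ratio = √(1−f) = 0.85641152. Reduction = 100·(1 − 0.85641152) = 14.3588%.

14.3588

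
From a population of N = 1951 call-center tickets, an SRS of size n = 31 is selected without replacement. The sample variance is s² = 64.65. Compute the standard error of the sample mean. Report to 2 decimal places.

1.43

Under SRS without replacement, Var(ȳ) = (1 − f)·s²/n with f = n/N = 31/1951 = 0.01588929.
Var(ȳ) = (1 − 0.01588929)·64.65/31 = 0.98411071·2.0854839 = 2.052347.
SE(ȳ) = √(2.052347) = 1.43.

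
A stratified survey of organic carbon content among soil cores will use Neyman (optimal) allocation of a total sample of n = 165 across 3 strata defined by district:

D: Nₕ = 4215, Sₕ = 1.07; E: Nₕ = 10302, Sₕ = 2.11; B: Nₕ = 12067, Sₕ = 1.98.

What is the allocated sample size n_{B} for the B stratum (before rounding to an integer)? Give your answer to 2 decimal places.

78.63

Neyman allocation: nₕ = n·NₕSₕ / Σⱼ NⱼSⱼ.
Σ NⱼSⱼ = 4215·1.07 + 10302·2.11 + 12067·1.98 = 50139.93.
n_{B} = 165·12067·1.98 / 50139.93 = 78.63.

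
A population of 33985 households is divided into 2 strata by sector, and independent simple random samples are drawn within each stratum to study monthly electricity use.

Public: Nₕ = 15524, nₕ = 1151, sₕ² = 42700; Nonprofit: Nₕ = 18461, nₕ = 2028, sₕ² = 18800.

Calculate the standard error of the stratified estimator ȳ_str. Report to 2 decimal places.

3.10

Var(ȳ_str) = Σₕ Wₕ²(1 − fₕ)sₕ²/nₕ with Wₕ = Nₕ/N, N = 33985.
Public: Wₕ = 0.45678976; term = 0.45678976²·(1 − 0.07414326)·42700/1151 = 7.1668623.
Nonprofit: Wₕ = 0.54321024; term = 0.54321024²·(1 − 0.10985320)·18800/2028 = 2.4349353.
Sum = 9.6017976.
SE = √(9.6017976) = 3.10.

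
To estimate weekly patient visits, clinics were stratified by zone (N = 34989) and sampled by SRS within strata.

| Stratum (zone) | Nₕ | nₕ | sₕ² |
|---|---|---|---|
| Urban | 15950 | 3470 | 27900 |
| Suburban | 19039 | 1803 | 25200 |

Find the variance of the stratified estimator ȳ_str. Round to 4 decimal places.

5.0538

Var(ȳ_str) = Σₕ Wₕ²(1 − fₕ)sₕ²/nₕ with Wₕ = Nₕ/N, N = 34989.
Urban: Wₕ = 0.45585756; term = 0.45585756²·(1 − 0.21755486)·27900/3470 = 1.3073352.
Suburban: Wₕ = 0.54414244; term = 0.54414244²·(1 − 0.09470035)·25200/1803 = 3.746471.
Sum = 5.0538062.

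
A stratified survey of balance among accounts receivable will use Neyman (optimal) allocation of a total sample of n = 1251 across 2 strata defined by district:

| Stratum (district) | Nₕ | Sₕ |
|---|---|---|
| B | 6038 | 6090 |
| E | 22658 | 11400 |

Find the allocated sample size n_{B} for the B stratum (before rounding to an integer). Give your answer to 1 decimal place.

Neyman allocation: nₕ = n·NₕSₕ / Σⱼ NⱼSⱼ.
Σ NⱼSⱼ = 6038·6090 + 22658·11400 = 2.9507262 × 10^8.
n_{B} = 1251·6038·6090 / (2.9507262 × 10^8) = 155.9.

155.9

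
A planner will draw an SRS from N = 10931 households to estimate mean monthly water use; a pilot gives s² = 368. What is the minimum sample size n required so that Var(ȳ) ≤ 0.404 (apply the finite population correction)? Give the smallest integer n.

Without fpc, n₀ = s²/D = 368/0.404 = 910.8911.
With fpc, (1 − n/N)·s²/n ≤ D requires n ≥ n₀/(1 + n₀/N) = 910.8911/(1 + 910.8911/10931) = 840.8244.
Rounding up, n = 841.

841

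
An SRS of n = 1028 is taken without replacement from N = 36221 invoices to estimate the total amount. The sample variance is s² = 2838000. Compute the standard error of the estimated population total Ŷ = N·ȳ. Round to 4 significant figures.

Var(Ŷ) = N²·Var(ȳ) = N²·(1 − n/N)·s²/n.
f = 1028/36221 = 0.02838133; Var(ȳ) = 0.97161867·2838000/1028 = 2682.3481.
Var(Ŷ) = 36221² · 2682.3481 = 3.5191357 × 10^12.
SE(Ŷ) = √(3.5191357 × 10^12) = 1.876 × 10^6.

1.876 × 10^6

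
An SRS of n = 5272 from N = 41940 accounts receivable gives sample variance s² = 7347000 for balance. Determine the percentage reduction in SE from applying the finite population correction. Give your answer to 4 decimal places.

f = n/N = 5272/41940 = 0.12570339.
SE_no-fpc = √(s²/n) = 37.330802; SE_fpc = √((1−f)s²/n) = 34.905729.
Ratio = √(1−f) = 0.93503830. Reduction = 100·(1 − 0.93503830) = 6.4962%.

6.4962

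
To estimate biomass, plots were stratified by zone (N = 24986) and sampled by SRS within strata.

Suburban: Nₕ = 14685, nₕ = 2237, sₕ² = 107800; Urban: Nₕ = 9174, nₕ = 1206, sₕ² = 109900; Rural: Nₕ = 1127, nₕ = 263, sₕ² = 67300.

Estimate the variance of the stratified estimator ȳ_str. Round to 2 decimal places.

25.18

Var(ȳ_str) = Σₕ Wₕ²(1 − fₕ)sₕ²/nₕ with Wₕ = Nₕ/N, N = 24986.
Suburban: Wₕ = 0.58772913; term = 0.58772913²·(1 − 0.15233231)·107800/2237 = 14.110189.
Urban: Wₕ = 0.36716561; term = 0.36716561²·(1 − 0.13145847)·109900/1206 = 10.670014.
Rural: Wₕ = 0.04510526; term = 0.04510526²·(1 − 0.23336291)·67300/263 = 0.39912001.
Sum = 25.179323.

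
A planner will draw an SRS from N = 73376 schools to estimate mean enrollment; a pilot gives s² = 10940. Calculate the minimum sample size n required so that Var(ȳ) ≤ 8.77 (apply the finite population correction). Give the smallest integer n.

1227

Without fpc, n₀ = s²/D = 10940/8.77 = 1247.4344.
With fpc, (1 − n/N)·s²/n ≤ D requires n ≥ n₀/(1 + n₀/N) = 1247.4344/(1 + 1247.4344/73376) = 1226.5818.
Rounding up, n = 1227.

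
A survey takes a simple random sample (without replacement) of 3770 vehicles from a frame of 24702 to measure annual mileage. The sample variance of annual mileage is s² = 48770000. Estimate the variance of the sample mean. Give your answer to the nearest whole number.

Under SRS without replacement, Var(ȳ) = (1 − f)·s²/n with f = n/N = 3770/24702 = 0.15261922.
Var(ȳ) = (1 − 0.15261922)·48770000/3770 = 0.84738078·12936.34 = 10962.005.

10962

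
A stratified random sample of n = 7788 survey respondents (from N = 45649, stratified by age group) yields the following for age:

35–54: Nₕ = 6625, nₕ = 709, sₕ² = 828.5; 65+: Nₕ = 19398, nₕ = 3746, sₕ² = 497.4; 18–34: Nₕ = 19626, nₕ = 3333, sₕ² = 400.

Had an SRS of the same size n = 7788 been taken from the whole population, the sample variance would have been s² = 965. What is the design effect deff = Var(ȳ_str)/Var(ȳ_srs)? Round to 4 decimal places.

0.5813

Var(ȳ_str) = Σ Wₕ²(1−fₕ)sₕ²/nₕ with Wₕ = Nₕ/45649:
  35–54: (6625/45649)²·(1−709/6625)·828.5/709 = 0.021978487
  65+: (19398/45649)²·(1−3746/19398)·497.4/3746 = 0.019346494
  18–34: (19626/45649)²·(1−3333/19626)·400/3333 = 0.018415987
  → Var(ȳ_str) = 0.059740968.
Var(ȳ_srs) = (1 − 7788/45649)·965/7788 = 0.10276901.
deff = 0.059740968 / 0.10276901 = 0.5813.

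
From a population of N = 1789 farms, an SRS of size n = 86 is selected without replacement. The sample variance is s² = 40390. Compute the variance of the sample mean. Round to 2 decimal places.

Under SRS without replacement, Var(ȳ) = (1 − f)·s²/n with f = n/N = 86/1789 = 0.04807155.
Var(ȳ) = (1 − 0.04807155)·40390/86 = 0.95192845·469.65116 = 447.0743.

447.07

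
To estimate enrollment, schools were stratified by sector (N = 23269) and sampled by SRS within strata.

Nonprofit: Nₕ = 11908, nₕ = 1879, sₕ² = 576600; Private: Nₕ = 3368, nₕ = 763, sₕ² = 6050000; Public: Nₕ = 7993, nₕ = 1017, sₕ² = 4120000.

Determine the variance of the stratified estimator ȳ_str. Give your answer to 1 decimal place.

Var(ȳ_str) = Σₕ Wₕ²(1 − fₕ)sₕ²/nₕ with Wₕ = Nₕ/N, N = 23269.
Nonprofit: Wₕ = 0.51175384; term = 0.51175384²·(1 − 0.15779308)·576600/1879 = 67.684446.
Private: Wₕ = 0.14474193; term = 0.14474193²·(1 − 0.22654394)·6050000/763 = 128.48582.
Public: Wₕ = 0.34350423; term = 0.34350423²·(1 − 0.12723633)·4120000/1017 = 417.19309.
Sum = 613.36336.

613.4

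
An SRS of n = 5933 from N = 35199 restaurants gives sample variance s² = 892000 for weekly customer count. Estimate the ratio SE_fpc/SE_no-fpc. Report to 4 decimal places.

0.9118

f = n/N = 5933/35199 = 0.16855592.
SE_no-fpc = √(s²/n) = 12.261547; SE_fpc = √((1−f)s²/n) = 11.180514.
Ratio = √(1−f) = 0.91183555.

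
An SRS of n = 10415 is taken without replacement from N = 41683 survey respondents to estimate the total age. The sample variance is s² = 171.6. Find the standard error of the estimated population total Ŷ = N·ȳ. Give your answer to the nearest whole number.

Var(Ŷ) = N²·Var(ȳ) = N²·(1 − n/N)·s²/n.
f = 10415/41683 = 0.24986205; Var(ȳ) = 0.75013795·171.6/10415 = 0.01235945.
Var(Ŷ) = 41683² · 0.01235945 = 2.1474204 × 10^7.
SE(Ŷ) = √(2.1474204 × 10^7) = 4634.

4634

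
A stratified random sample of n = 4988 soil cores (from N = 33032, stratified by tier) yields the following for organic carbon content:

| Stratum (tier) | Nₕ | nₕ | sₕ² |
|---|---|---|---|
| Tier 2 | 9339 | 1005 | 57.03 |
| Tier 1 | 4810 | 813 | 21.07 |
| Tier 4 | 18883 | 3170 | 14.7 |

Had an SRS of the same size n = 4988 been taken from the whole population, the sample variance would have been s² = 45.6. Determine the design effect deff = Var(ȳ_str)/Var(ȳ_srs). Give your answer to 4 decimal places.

0.7428

Var(ȳ_str) = Σ Wₕ²(1−fₕ)sₕ²/nₕ with Wₕ = Nₕ/33032:
  Tier 2: (9339/33032)²·(1−1005/9339)·57.03/1005 = 0.0040478223
  Tier 1: (4810/33032)²·(1−813/4810)·21.07/813 = 4.5665001 × 10^-4
  Tier 4: (18883/33032)²·(1−3170/18883)·14.7/3170 = 0.0012610097
  → Var(ȳ_str) = 0.005765482.
Var(ȳ_srs) = (1 − 4988/33032)·45.6/4988 = 0.0077614611.
deff = 0.005765482 / 0.0077614611 = 0.7428.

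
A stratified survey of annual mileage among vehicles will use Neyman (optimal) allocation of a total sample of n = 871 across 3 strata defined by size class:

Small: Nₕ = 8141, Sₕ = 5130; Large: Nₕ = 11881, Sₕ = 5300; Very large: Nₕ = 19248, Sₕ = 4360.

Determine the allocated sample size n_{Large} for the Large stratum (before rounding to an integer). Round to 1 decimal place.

Neyman allocation: nₕ = n·NₕSₕ / Σⱼ NⱼSⱼ.
Σ NⱼSⱼ = 8141·5130 + 11881·5300 + 19248·4360 = 1.8865391 × 10^8.
n_{Large} = 871·11881·5300 / (1.8865391 × 10^8) = 290.7.

290.7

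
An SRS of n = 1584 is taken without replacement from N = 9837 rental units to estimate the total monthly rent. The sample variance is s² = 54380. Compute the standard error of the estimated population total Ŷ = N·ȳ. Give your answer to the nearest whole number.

Var(Ŷ) = N²·Var(ȳ) = N²·(1 − n/N)·s²/n.
f = 1584/9837 = 0.16102470; Var(ȳ) = 0.83897530·54380/1584 = 28.8027.
Var(Ŷ) = 9837² · 28.8027 = 2.7871385 × 10^9.
SE(Ŷ) = √(2.7871385 × 10^9) = 52793.

52793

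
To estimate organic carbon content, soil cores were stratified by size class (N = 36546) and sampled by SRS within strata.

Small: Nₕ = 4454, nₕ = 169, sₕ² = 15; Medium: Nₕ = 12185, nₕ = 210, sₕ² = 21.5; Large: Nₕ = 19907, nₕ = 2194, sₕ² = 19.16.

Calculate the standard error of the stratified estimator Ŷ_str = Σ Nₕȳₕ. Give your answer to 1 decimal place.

4439.8

Var(Ŷ_str) = Σₕ Nₕ²(1 − fₕ)sₕ²/nₕ.
Small: 4454²·(1 − 169/4454)·15/169 = 1.6939695 × 10^6.
Medium: 12185²·(1 − 210/12185)·21.5/210 = 1.4938955 × 10^7.
Large: 19907²·(1 − 2194/19907)·19.16/2194 = 3.0793342 × 10^6.
Sum = 1.9712259 × 10^7.
SE = √(1.9712259 × 10^7) = 4439.8.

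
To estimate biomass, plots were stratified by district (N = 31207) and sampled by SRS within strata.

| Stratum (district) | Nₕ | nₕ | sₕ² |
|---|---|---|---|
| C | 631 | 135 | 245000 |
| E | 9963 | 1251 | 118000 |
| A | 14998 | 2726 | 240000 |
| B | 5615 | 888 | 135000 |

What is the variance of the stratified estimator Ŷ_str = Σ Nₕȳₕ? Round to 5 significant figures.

2.8995 × 10^10

Var(Ŷ_str) = Σₕ Nₕ²(1 − fₕ)sₕ²/nₕ.
C: 631²·(1 − 135/631)·245000/135 = 5.6799348 × 10^8.
E: 9963²·(1 − 1251/9963)·118000/1251 = 8.187149 × 10^9.
A: 14998²·(1 − 2726/14998)·240000/2726 = 1.6204442 × 10^10.
B: 5615²·(1 − 888/5615)·135000/888 = 4.0351173 × 10^9.
Sum = 2.8994702 × 10^10.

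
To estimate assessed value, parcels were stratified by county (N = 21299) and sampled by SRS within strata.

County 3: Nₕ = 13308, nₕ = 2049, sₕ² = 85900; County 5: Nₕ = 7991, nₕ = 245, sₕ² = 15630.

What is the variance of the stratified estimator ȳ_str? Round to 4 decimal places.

22.5514

Var(ȳ_str) = Σₕ Wₕ²(1 − fₕ)sₕ²/nₕ with Wₕ = Nₕ/N, N = 21299.
County 3: Wₕ = 0.62481807; term = 0.62481807²·(1 − 0.15396754)·85900/2049 = 13.846672.
County 5: Wₕ = 0.37518193; term = 0.37518193²·(1 − 0.03065949)·15630/245 = 8.7046856.
Sum = 22.551358.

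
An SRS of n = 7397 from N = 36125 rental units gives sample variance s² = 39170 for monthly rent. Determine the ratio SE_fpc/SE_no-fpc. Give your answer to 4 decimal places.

0.8918

f = n/N = 7397/36125 = 0.20476125.
SE_no-fpc = √(s²/n) = 2.3011714; SE_fpc = √((1−f)s²/n) = 2.0520963.
Ratio = √(1−f) = 0.89176160.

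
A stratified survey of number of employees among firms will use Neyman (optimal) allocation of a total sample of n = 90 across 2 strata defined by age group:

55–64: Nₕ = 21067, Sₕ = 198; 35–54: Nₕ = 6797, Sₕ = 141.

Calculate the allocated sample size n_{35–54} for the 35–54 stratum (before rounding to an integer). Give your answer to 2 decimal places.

Neyman allocation: nₕ = n·NₕSₕ / Σⱼ NⱼSⱼ.
Σ NⱼSⱼ = 21067·198 + 6797·141 = 5.129643 × 10^6.
n_{35–54} = 90·6797·141 / (5.129643 × 10^6) = 16.81.

16.81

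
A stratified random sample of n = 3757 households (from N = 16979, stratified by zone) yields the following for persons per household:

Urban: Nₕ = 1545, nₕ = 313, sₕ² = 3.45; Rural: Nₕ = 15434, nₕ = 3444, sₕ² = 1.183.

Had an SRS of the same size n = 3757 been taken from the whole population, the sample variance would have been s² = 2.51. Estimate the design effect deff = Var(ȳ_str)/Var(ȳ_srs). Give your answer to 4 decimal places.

Var(ȳ_str) = Σ Wₕ²(1−fₕ)sₕ²/nₕ with Wₕ = Nₕ/16979:
  Urban: (1545/16979)²·(1−313/1545)·3.45/313 = 7.277626 × 10^-5
  Rural: (15434/16979)²·(1−3444/15434)·1.183/3444 = 2.2049313 × 10^-4
  → Var(ȳ_str) = 2.9326939 × 10^-4.
Var(ȳ_srs) = (1 − 3757/16979)·2.51/3757 = 5.2025657 × 10^-4.
deff = (2.9326939 × 10^-4) / (5.2025657 × 10^-4) = 0.5637.

0.5637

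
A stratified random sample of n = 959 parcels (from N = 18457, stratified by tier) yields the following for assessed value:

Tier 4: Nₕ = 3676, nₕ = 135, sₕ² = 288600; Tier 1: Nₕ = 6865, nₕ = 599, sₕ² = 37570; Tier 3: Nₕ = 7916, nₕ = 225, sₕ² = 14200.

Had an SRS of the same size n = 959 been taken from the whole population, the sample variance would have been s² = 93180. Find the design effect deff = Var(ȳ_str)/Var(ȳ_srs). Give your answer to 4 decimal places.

Var(ȳ_str) = Σ Wₕ²(1−fₕ)sₕ²/nₕ with Wₕ = Nₕ/18457:
  Tier 4: (3676/18457)²·(1−135/3676)·288600/135 = 81.684897
  Tier 1: (6865/18457)²·(1−599/6865)·37570/599 = 7.9199617
  Tier 3: (7916/18457)²·(1−225/7916)·14200/225 = 11.279042
  → Var(ȳ_str) = 100.8839.
Var(ȳ_srs) = (1 − 959/18457)·93180/959 = 92.115221.
deff = 100.8839 / 92.115221 = 1.0952.

1.0952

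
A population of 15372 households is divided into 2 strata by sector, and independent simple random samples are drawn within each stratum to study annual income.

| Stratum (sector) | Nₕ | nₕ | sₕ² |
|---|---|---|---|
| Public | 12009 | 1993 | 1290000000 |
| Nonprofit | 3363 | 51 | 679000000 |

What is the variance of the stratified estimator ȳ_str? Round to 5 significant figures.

957040

Var(ȳ_str) = Σₕ Wₕ²(1 − fₕ)sₕ²/nₕ with Wₕ = Nₕ/N, N = 15372.
Public: Wₕ = 0.78122560; term = 0.78122560²·(1 − 0.16595886)·1290000000/1993 = 329475.27.
Nonprofit: Wₕ = 0.21877440; term = 0.21877440²·(1 − 0.01516503)·679000000/51 = 627561.14.
Sum = 957036.41.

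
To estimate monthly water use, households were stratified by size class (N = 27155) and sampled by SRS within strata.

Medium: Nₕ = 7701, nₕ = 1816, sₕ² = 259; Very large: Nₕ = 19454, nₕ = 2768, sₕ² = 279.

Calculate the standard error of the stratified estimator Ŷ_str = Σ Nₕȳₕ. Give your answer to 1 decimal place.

Var(Ŷ_str) = Σₕ Nₕ²(1 − fₕ)sₕ²/nₕ.
Medium: 7701²·(1 − 1816/7701)·259/1816 = 6.4636452 × 10^6.
Very large: 19454²·(1 − 2768/19454)·279/2768 = 3.2718943 × 10^7.
Sum = 3.9182588 × 10^7.
SE = √(3.9182588 × 10^7) = 6259.6.

6259.6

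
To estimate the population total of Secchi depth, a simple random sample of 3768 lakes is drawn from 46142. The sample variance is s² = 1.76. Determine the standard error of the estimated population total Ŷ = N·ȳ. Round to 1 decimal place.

Var(Ŷ) = N²·Var(ȳ) = N²·(1 − n/N)·s²/n.
f = 3768/46142 = 0.08166096; Var(ȳ) = 0.91833904·1.76/3768 = 4.2894817 × 10^-4.
Var(Ŷ) = 46142² · (4.2894817 × 10^-4) = 913266.76.
SE(Ŷ) = √(913266.76) = 955.6.

955.6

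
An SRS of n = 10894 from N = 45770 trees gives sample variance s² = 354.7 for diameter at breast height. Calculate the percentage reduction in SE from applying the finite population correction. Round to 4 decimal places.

12.7083

f = n/N = 10894/45770 = 0.23801617.
SE_no-fpc = √(s²/n) = 0.1804417; SE_fpc = √((1−f)s²/n) = 0.1575106.
Ratio = √(1−f) = 0.87291685. Reduction = 100·(1 − 0.87291685) = 12.7083%.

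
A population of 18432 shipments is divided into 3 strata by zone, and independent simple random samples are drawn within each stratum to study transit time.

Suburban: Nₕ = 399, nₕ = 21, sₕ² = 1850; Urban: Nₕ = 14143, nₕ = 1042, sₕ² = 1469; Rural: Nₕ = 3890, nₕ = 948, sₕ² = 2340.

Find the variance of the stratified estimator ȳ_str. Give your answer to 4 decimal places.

0.8911

Var(ȳ_str) = Σₕ Wₕ²(1 − fₕ)sₕ²/nₕ with Wₕ = Nₕ/N, N = 18432.
Suburban: Wₕ = 0.02164714; term = 0.02164714²·(1 − 0.05263158)·1850/21 = 0.039108594.
Urban: Wₕ = 0.76730686; term = 0.76730686²·(1 − 0.07367602)·1469/1042 = 0.76887394.
Rural: Wₕ = 0.21104601; term = 0.21104601²·(1 − 0.24370180)·2340/948 = 0.083148586.
Sum = 0.89113112.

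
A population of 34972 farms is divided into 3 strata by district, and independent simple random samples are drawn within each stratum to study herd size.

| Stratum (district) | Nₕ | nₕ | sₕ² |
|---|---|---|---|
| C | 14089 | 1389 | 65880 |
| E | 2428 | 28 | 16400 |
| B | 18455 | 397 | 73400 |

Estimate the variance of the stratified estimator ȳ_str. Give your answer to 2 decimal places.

60.11

Var(ȳ_str) = Σₕ Wₕ²(1 − fₕ)sₕ²/nₕ with Wₕ = Nₕ/N, N = 34972.
C: Wₕ = 0.40286515; term = 0.40286515²·(1 − 0.09858755)·65880/1389 = 6.9389586.
E: Wₕ = 0.06942697; term = 0.06942697²·(1 − 0.01153213)·16400/28 = 2.7906463.
B: Wₕ = 0.52770788; term = 0.52770788²·(1 − 0.02151179)·73400/397 = 50.378857.
Sum = 60.108462.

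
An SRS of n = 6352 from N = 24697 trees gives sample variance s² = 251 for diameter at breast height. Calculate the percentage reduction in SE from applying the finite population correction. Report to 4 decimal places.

f = n/N = 6352/24697 = 0.25719723.
SE_no-fpc = √(s²/n) = 0.19878409; SE_fpc = √((1−f)s²/n) = 0.17132407.
Ratio = √(1−f) = 0.86186006. Reduction = 100·(1 − 0.86186006) = 13.8140%.

13.8140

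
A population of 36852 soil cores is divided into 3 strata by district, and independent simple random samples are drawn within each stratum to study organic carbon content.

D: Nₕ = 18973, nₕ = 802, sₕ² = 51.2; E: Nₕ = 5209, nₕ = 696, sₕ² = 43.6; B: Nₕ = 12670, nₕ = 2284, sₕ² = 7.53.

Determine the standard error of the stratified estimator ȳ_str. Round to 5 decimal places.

Var(ȳ_str) = Σₕ Wₕ²(1 − fₕ)sₕ²/nₕ with Wₕ = Nₕ/N, N = 36852.
D: Wₕ = 0.51484316; term = 0.51484316²·(1 − 0.04227060)·51.2/802 = 0.016206465.
E: Wₕ = 0.14134918; term = 0.14134918²·(1 − 0.13361490)·43.6/696 = 0.0010843633.
B: Wₕ = 0.34380766; term = 0.34380766²·(1 − 0.18026835)·7.53/2284 = 3.1944911 × 10^-4.
Sum = 0.017610277.
SE = √(0.017610277) = 0.13270.

0.13270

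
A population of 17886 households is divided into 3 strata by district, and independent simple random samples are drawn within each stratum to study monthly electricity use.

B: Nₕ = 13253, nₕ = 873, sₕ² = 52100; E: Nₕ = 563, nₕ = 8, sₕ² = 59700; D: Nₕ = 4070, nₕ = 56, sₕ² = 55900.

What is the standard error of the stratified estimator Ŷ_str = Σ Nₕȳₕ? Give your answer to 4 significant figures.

168600

Var(Ŷ_str) = Σₕ Nₕ²(1 − fₕ)sₕ²/nₕ.
B: 13253²·(1 − 873/13253)·52100/873 = 9.791705 × 10^9.
E: 563²·(1 − 8/563)·59700/8 = 2.3317701 × 10^9.
D: 4070²·(1 − 56/4070)·55900/56 = 1.6307807 × 10^10.
Sum = 2.8431282 × 10^10.
SE = √(2.8431282 × 10^10) = 168600.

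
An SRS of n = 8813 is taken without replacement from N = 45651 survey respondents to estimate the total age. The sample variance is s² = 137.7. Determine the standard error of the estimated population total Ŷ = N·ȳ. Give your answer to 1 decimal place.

Var(Ŷ) = N²·Var(ȳ) = N²·(1 − n/N)·s²/n.
f = 8813/45651 = 0.19305163; Var(ȳ) = 0.80694837·137.7/8813 = 0.012608282.
Var(Ŷ) = 45651² · 0.012608282 = 2.6275834 × 10^7.
SE(Ŷ) = √(2.6275834 × 10^7) = 5126.0.

5126.0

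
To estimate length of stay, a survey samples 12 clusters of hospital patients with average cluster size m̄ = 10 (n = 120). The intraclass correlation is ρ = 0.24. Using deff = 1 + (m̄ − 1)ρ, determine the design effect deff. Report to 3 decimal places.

3.160

deff = 1 + (10 − 1)·0.24 = 1 + 2.16 = 3.16.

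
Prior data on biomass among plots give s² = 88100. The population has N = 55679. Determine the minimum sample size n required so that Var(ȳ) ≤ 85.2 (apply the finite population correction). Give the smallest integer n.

Without fpc, n₀ = s²/D = 88100/85.2 = 1034.0376.
With fpc, (1 − n/N)·s²/n ≤ D requires n ≥ n₀/(1 + n₀/N) = 1034.0376/(1 + 1034.0376/55679) = 1015.1842.
Rounding up, n = 1016.

1016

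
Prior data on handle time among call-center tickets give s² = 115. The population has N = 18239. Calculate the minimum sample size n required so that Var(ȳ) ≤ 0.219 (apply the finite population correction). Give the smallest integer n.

511

Without fpc, n₀ = s²/D = 115/0.219 = 525.1142.
With fpc, (1 − n/N)·s²/n ≤ D requires n ≥ n₀/(1 + n₀/N) = 525.1142/(1 + 525.1142/18239) = 510.4189.
Rounding up, n = 511.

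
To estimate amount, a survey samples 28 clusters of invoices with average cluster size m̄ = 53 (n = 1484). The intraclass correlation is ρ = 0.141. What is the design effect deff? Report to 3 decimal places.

deff = 1 + (53 − 1)·0.141 = 1 + 7.332 = 8.332.

8.332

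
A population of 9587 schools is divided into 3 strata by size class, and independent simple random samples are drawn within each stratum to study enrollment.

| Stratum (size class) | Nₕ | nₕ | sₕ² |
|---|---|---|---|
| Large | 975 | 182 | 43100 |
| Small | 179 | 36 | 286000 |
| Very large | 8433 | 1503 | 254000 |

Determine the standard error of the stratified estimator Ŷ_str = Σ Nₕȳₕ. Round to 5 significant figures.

101300

Var(Ŷ_str) = Σₕ Nₕ²(1 − fₕ)sₕ²/nₕ.
Large: 975²·(1 − 182/975)·43100/182 = 1.8309804 × 10^8.
Small: 179²·(1 − 36/179)·286000/36 = 2.0335394 × 10^8.
Very large: 8433²·(1 − 1503/8433)·254000/1503 = 9.8762044 × 10^9.
Sum = 1.0262656 × 10^10.
SE = √(1.0262656 × 10^10) = 101300.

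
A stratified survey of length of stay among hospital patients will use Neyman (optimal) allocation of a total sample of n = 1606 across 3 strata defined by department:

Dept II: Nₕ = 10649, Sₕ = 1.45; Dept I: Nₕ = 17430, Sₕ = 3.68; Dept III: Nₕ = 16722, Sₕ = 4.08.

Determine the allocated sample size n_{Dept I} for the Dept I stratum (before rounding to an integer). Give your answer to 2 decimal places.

696.93

Neyman allocation: nₕ = n·NₕSₕ / Σⱼ NⱼSⱼ.
Σ NⱼSⱼ = 10649·1.45 + 17430·3.68 + 16722·4.08 = 147809.21.
n_{Dept I} = 1606·17430·3.68 / 147809.21 = 696.93.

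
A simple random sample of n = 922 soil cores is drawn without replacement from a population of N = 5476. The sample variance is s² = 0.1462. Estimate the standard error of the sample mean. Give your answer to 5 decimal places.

0.01148

Under SRS without replacement, Var(ȳ) = (1 − f)·s²/n with f = n/N = 922/5476 = 0.16837107.
Var(ȳ) = (1 − 0.16837107)·0.1462/922 = 0.83162893·1.5856833 × 10^-4 = 1.3187001 × 10^-4.
SE(ȳ) = √(1.3187001 × 10^-4) = 0.01148.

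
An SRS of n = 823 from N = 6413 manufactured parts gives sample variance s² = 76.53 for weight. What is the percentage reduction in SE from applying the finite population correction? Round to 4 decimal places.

f = n/N = 823/6413 = 0.12833307.
SE_no-fpc = √(s²/n) = 0.30494108; SE_fpc = √((1−f)s²/n) = 0.28470246.
Ratio = √(1−f) = 0.93363104. Reduction = 100·(1 − 0.93363104) = 6.6369%.

6.6369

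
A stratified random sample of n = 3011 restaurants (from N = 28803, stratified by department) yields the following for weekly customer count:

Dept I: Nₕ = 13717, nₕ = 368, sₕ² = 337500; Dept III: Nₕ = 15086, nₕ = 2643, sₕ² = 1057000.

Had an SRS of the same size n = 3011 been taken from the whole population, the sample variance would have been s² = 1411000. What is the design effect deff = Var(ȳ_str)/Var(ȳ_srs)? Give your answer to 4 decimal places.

0.6980

Var(ȳ_str) = Σ Wₕ²(1−fₕ)sₕ²/nₕ with Wₕ = Nₕ/28803:
  Dept I: (13717/28803)²·(1−368/13717)·337500/368 = 202.42231
  Dept III: (15086/28803)²·(1−2643/15086)·1057000/2643 = 90.490207
  → Var(ȳ_str) = 292.91252.
Var(ȳ_srs) = (1 − 3011/28803)·1411000/3011 = 419.62713.
deff = 292.91252 / 419.62713 = 0.6980.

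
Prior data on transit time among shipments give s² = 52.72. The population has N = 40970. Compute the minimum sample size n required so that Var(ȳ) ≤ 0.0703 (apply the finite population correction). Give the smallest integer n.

Without fpc, n₀ = s²/D = 52.72/0.0703 = 749.9289.
With fpc, (1 − n/N)·s²/n ≤ D requires n ≥ n₀/(1 + n₀/N) = 749.9289/(1 + 749.9289/40970) = 736.4487.
Rounding up, n = 737.

737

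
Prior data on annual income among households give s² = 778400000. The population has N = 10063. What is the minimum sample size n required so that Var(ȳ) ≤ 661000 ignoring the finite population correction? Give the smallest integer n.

Without fpc, n₀ = s²/D = 778400000/661000 = 1177.6097.
Rounding up, n = 1178.

1178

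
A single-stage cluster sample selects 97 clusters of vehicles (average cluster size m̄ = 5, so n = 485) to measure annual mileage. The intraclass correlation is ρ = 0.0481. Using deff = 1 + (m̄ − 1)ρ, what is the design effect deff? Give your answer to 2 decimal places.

deff = 1 + (5 − 1)·0.0481 = 1 + 0.1924 = 1.1924.

1.19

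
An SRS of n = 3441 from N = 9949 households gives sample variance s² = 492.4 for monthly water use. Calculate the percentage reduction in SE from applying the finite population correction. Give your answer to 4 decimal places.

f = n/N = 3441/9949 = 0.34586391.
SE_no-fpc = √(s²/n) = 0.37828288; SE_fpc = √((1−f)s²/n) = 0.3059502.
Ratio = √(1−f) = 0.80878680. Reduction = 100·(1 − 0.80878680) = 19.1213%.

19.1213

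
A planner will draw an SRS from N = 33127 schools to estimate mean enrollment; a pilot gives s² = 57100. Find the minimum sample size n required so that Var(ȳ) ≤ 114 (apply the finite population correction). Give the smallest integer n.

Without fpc, n₀ = s²/D = 57100/114 = 500.8772.
With fpc, (1 − n/N)·s²/n ≤ D requires n ≥ n₀/(1 + n₀/N) = 500.8772/(1 + 500.8772/33127) = 493.4168.
Rounding up, n = 494.

494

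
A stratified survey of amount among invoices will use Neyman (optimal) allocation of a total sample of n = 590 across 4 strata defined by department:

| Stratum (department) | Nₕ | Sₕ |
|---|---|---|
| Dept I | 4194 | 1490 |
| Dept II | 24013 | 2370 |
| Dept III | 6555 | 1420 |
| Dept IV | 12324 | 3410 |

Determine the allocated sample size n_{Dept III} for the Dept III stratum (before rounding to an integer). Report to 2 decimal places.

Neyman allocation: nₕ = n·NₕSₕ / Σⱼ NⱼSⱼ.
Σ NⱼSⱼ = 4194·1490 + 24013·2370 + 6555·1420 + 12324·3410 = 1.1449281 × 10^8.
n_{Dept III} = 590·6555·1420 / (1.1449281 × 10^8) = 47.97.

47.97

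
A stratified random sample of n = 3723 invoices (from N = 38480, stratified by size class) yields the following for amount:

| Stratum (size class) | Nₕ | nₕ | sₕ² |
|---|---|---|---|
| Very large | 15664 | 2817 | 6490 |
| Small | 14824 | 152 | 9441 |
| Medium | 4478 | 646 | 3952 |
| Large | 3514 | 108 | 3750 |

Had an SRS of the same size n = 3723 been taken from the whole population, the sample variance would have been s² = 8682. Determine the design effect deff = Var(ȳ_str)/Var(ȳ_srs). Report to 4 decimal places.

Var(ȳ_str) = Σ Wₕ²(1−fₕ)sₕ²/nₕ with Wₕ = Nₕ/38480:
  Very large: (15664/38480)²·(1−2817/15664)·6490/2817 = 0.31310653
  Small: (14824/38480)²·(1−152/14824)·9441/152 = 9.1234481
  Medium: (4478/38480)²·(1−646/4478)·3952/646 = 0.070896351
  Large: (3514/38480)²·(1−108/3514)·3750/108 = 0.28066211
  → Var(ȳ_str) = 9.7881131.
Var(ȳ_srs) = (1 − 3723/38480)·8682/3723 = 2.1063666.
deff = 9.7881131 / 2.1063666 = 4.6469.

4.6469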